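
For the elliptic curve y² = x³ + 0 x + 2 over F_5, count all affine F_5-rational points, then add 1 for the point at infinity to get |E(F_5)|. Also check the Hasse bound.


Affine points = {(2, 0), (3, 2), (3, 3), (4, 1), (4, 4)}; affine count = 5; |E(F_5)| = 6.

Discriminant check: Δ ∝ 4a³ + 27b² = 4·0³ + 27·2² = 4·0 + 27·4 ≡ 3 (mod 5). Nonzero ⇒ E is nonsingular.
For each x ∈ F_5, compute rhs = x³ + 0·x + 2 mod 5, then count y ∈ F_5 with y² ≡ rhs.
  x = 0: rhs = 2, matching y values: none (0 points).
  x = 1: rhs = 3, matching y values: none (0 points).
  x = 2: rhs = 0, matching y values: 0 (1 points).
  x = 3: rhs = 4, matching y values: 2, 3 (2 points).
  x = 4: rhs = 1, matching y values: 1, 4 (2 points).
Total affine count: 5.
Full point count |E(F_5)| = 5 + 1 = 6.
Hasse bound: |6 − (5+1)| = |0| = 0 ≤ 2√5 ≈ 4.4721 ✓.


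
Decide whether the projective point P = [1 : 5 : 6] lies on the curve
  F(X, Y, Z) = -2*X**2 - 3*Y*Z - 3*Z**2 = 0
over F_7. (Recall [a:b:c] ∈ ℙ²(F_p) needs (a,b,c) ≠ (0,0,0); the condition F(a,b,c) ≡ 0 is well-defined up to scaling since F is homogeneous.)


F(1,5,6) ≡ 3 (mod 7); P is NOT on the curve.

Evaluate F(1, 5, 6) term-by-term (mod 7).
  -2*X**2 ↦ -2·1·1·1 = -2
  -3*Y*Z ↦ -3·1·5·6 = -90
  -3*Z**2 ↦ -3·1·1·36 = -108
Sum: F(1, 5, 6) = (-2) + (-90) + (-108) = -200.
Reducing mod 7: -200 ≡ 3 (mod 7).
Since F(a, b, c) ≡ 3 ≠ 0 (mod 7), P does NOT lie on the curve.


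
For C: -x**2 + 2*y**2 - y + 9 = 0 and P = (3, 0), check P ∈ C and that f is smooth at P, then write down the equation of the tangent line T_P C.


Tangent line at P: -6*x - y + 18 = 0.

Step 1: f(3, 0) = 0, so P lies on C.
Step 2: partial derivatives
  f_x(x, y) = -2*x, f_y(x, y) = 4*y - 1.
  f_x(P) = -6, f_y(P) = -1 (gradient nonzero, so P is smooth).
Step 3: tangent line at P: -6·(x − 3) + -1·(y − 0) = 0.
Expanding: -6*x - y + 18 = 0.


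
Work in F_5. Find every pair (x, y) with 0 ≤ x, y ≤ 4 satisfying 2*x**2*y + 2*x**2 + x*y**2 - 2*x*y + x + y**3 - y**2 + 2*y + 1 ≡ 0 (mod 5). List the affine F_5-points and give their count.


Affine F_5-points: {(0, 3), (2, 2), (2, 3), (2, 4)}; count = 4.

For each of the 25 pairs (x, y) ∈ F_5², evaluate f(x, y) mod 5. Record the zeros.
  x = 0: [0↦1, 1↦3, 2↦4, 3↦0, 4↦2]  zeros at y ∈ {3}
  x = 1: [0↦4, 1↦2, 2↦1, 3↦2, 4↦1]  zeros at y ∈ ∅
  x = 2: [0↦1, 1↦4, 2↦0, 3↦0, 4↦0]  zeros at y ∈ {2, 3, 4}
  x = 3: [0↦2, 1↦4, 2↦1, 3↦4, 4↦4]  zeros at y ∈ ∅
  x = 4: [0↦2, 1↦2, 2↦4, 3↦4, 4↦3]  zeros at y ∈ ∅
Collecting zeros: affine points = {(0, 3), (2, 2), (2, 3), (2, 4)}.
Total count |C(F_5)_aff| = 4.


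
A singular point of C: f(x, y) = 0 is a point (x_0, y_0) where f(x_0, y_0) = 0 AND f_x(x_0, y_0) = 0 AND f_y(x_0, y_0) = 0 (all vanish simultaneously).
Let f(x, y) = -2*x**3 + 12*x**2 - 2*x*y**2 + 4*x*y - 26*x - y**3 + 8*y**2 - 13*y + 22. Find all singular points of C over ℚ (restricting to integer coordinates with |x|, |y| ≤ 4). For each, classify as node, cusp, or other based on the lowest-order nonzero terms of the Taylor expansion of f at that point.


Singular points: {(2, 1)}; classification: cusp.

Compute partial derivatives:
  f_x = -6*x**2 + 24*x - 2*y**2 + 4*y - 26.
  f_y = -4*x*y + 4*x - 3*y**2 + 16*y - 13.
Scan x_0 ∈ {−4, ..., 4}. For each x_0, f_y(x_0, y) is a polynomial in y; find its integer roots y ∈ {−4, ..., 4}, then test f_x and f at those candidates.
  x = -4: f_y(-4, y) = -3*y**2 + 32*y - 29; vanishes at y ∈ {1}. (-4, 1): f_x = -216 ≠ 0.
  x = -3: f_y(-3, y) = -3*y**2 + 28*y - 25; vanishes at y ∈ {1}. (-3, 1): f_x = -150 ≠ 0.
  x = -2: f_y(-2, y) = -3*y**2 + 24*y - 21; vanishes at y ∈ {1}. (-2, 1): f_x = -96 ≠ 0.
  x = -1: f_y(-1, y) = -3*y**2 + 20*y - 17; vanishes at y ∈ {1}. (-1, 1): f_x = -54 ≠ 0.
  x = 0: f_y(0, y) = -3*y**2 + 16*y - 13; vanishes at y ∈ {1}. (0, 1): f_x = -24 ≠ 0.
  x = 1: f_y(1, y) = -3*y**2 + 12*y - 9; vanishes at y ∈ {1, 3}. (1, 1): f_x = -6 ≠ 0; (1, 3): f_x = -14 ≠ 0.
  x = 2: f_y(2, y) = -3*y**2 + 8*y - 5; vanishes at y ∈ {1}. (2, 1): f_x = 0, f = 0 — SINGULAR.
  x = 3: f_y(3, y) = -3*y**2 + 4*y - 1; vanishes at y ∈ {1}. (3, 1): f_x = -6 ≠ 0.
  x = 4: f_y(4, y) = 3 - 3*y**2; vanishes at y ∈ {-1, 1}. (4, -1): f_x = -32 ≠ 0; (4, 1): f_x = -24 ≠ 0.
Only singular point on the grid: (2, 1).
Classify: substitute x = 2 + u, y = 1 + v and expand: f = -2*u**3 - 2*u*v**2 - v**3 + v**2.
No constant or linear terms (consistent with a singular point). Quadratic part: v**2. Cubic part: -2*u**3 - 2*u*v**2 - v**3.
The quadratic part v**2 is a perfect square, so there is a single (double) tangent line v = 0, i.e. y = 1. Restricting the cubic part to that line (v = 0) leaves -2*u**3 ≠ 0, so f is not divisible by v and the branch is v² ≈ 2*u**3 to lowest order — this is a cusp.
Classification: cusp.


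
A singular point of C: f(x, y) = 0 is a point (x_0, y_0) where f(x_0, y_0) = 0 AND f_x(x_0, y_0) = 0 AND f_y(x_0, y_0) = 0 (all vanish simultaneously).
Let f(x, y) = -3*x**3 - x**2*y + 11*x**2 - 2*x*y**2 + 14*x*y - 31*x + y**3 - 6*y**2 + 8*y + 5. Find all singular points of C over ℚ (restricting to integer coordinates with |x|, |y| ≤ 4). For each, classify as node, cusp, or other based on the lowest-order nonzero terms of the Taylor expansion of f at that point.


Singular points: {(1, 3)}; classification: node.

Compute partial derivatives:
  f_x = -9*x**2 - 2*x*y + 22*x - 2*y**2 + 14*y - 31.
  f_y = -x**2 - 4*x*y + 14*x + 3*y**2 - 12*y + 8.
Scan x_0 ∈ {−4, ..., 4}. For each x_0, f_y(x_0, y) is a polynomial in y; find its integer roots y ∈ {−4, ..., 4}, then test f_x and f at those candidates.
  x = -4: f_y(-4, y) = 3*y**2 + 4*y - 64; vanishes at y ∈ {4}. (-4, 4): f_x = -207 ≠ 0.
  x = -3: f_y(-3, y) = 3*y**2 - 43; no integer root y with |y| ≤ 4.
  x = -2: f_y(-2, y) = 3*y**2 - 4*y - 24; no integer root y with |y| ≤ 4.
  x = -1: f_y(-1, y) = 3*y**2 - 8*y - 7; no integer root y with |y| ≤ 4.
  x = 0: f_y(0, y) = 3*y**2 - 12*y + 8; no integer root y with |y| ≤ 4.
  x = 1: f_y(1, y) = 3*y**2 - 16*y + 21; vanishes at y ∈ {3}. (1, 3): f_x = 0, f = 0 — SINGULAR.
  x = 2: f_y(2, y) = 3*y**2 - 20*y + 32; vanishes at y ∈ {4}. (2, 4): f_x = -15 ≠ 0.
  x = 3: f_y(3, y) = 3*y**2 - 24*y + 41; no integer root y with |y| ≤ 4.
  x = 4: f_y(4, y) = 3*y**2 - 28*y + 48; no integer root y with |y| ≤ 4.
Only singular point on the grid: (1, 3).
Classify: substitute x = 1 + u, y = 3 + v and expand: f = -3*u**3 - u**2*v - u**2 - 2*u*v**2 + v**3 + v**2.
No constant or linear terms (consistent with a singular point). Quadratic part: -u**2 + v**2. Cubic part: -3*u**3 - u**2*v - 2*u*v**2 + v**3.
The quadratic part v**2 - u**2 = (v − u)(v + u) splits into two distinct linear factors, so there are two distinct tangent lines y − 3 = ±(x − 1) — this is a node (ordinary double point).
Classification: node.


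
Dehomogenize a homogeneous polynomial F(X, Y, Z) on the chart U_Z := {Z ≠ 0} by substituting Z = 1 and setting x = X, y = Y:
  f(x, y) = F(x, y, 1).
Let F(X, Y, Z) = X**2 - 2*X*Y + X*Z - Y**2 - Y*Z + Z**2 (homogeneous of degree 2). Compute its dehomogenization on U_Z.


f(x, y) = x**2 - 2*x*y + x - y**2 - y + 1

On U_Z we set Z = 1. Each monomial c·X^i·Y^j·Z^k in F becomes c·x^i·y^j·1^k = c·x^i·y^j.
Substituting Z = 1: F(X, Y, 1) = x**2 - 2*x*y + x - y**2 - y + 1.
Note: deg(f) ≤ deg(F) = 2; strict inequality happens when F is divisible by Z (lost terms).


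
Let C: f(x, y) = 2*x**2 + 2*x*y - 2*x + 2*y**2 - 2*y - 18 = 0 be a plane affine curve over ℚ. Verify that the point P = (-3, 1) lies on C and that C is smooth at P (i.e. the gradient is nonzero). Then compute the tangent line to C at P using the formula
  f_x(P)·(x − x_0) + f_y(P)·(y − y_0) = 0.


Tangent line at P: -12*x - 4*y - 32 = 0.

Step 1: f(-3, 1) = 0, so P lies on C.
Step 2: partial derivatives
  f_x(x, y) = 4*x + 2*y - 2, f_y(x, y) = 2*x + 4*y - 2.
  f_x(P) = -12, f_y(P) = -4 (gradient nonzero, so P is smooth).
Step 3: tangent line at P: -12·(x − -3) + -4·(y − 1) = 0.
Expanding: -12*x - 4*y - 32 = 0.


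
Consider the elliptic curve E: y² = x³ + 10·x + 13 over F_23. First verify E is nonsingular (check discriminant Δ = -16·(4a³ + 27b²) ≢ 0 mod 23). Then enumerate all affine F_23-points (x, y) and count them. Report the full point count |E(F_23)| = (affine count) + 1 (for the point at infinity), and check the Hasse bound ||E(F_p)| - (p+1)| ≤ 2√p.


Affine points = {(0, 6), (0, 17), (1, 1), (1, 22), (2, 8), (2, 15), (3, 1), (3, 22), (4, 5), (4, 18), (5, 2), (5, 21), (6, 6), (6, 17), (7, 9), (7, 14), (9, 2), (9, 21), (10, 3), (10, 20), (17, 6), (17, 17), (19, 1), (19, 22), (20, 5), (20, 18), (21, 10), (21, 13), (22, 5), (22, 18)}; affine count = 30; |E(F_23)| = 31.

Discriminant check: Δ ∝ 4a³ + 27b² = 4·10³ + 27·13² = 4·1000 + 27·169 ≡ 7 (mod 23). Nonzero ⇒ E is nonsingular.
For each x ∈ F_23, compute rhs = x³ + 10·x + 13 mod 23, then count y ∈ F_23 with y² ≡ rhs.
  x = 0: rhs = 13, matching y values: 6, 17 (2 points).
  x = 1: rhs = 1, matching y values: 1, 22 (2 points).
  x = 2: rhs = 18, matching y values: 8, 15 (2 points).
  x = 3: rhs = 1, matching y values: 1, 22 (2 points).
  x = 4: rhs = 2, matching y values: 5, 18 (2 points).
  x = 5: rhs = 4, matching y values: 2, 21 (2 points).
  x = 6: rhs = 13, matching y values: 6, 17 (2 points).
  x = 7: rhs = 12, matching y values: 9, 14 (2 points).
  x = 8: rhs = 7, matching y values: none (0 points).
  x = 9: rhs = 4, matching y values: 2, 21 (2 points).
  x = 10: rhs = 9, matching y values: 3, 20 (2 points).
  x = 11: rhs = 5, matching y values: none (0 points).
  x = 12: rhs = 21, matching y values: none (0 points).
  x = 13: rhs = 17, matching y values: none (0 points).
  x = 14: rhs = 22, matching y values: none (0 points).
  x = 15: rhs = 19, matching y values: none (0 points).
  x = 16: rhs = 14, matching y values: none (0 points).
  x = 17: rhs = 13, matching y values: 6, 17 (2 points).
  x = 18: rhs = 22, matching y values: none (0 points).
  x = 19: rhs = 1, matching y values: 1, 22 (2 points).
  x = 20: rhs = 2, matching y values: 5, 18 (2 points).
  x = 21: rhs = 8, matching y values: 10, 13 (2 points).
  x = 22: rhs = 2, matching y values: 5, 18 (2 points).
Total affine count: 30.
Full point count |E(F_23)| = 30 + 1 = 31.
Hasse bound: |31 − (23+1)| = |7| = 7 ≤ 2√23 ≈ 9.5917 ✓.


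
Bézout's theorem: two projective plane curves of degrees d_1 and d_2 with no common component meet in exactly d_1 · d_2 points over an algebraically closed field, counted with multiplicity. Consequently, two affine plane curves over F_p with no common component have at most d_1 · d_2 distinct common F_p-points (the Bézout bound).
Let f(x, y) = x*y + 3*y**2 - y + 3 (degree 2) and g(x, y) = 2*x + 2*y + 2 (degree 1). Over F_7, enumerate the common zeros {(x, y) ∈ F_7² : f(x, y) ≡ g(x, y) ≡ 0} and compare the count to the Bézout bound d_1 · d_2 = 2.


Common zeros: {(0, 6), (4, 2)}; count = 2; Bézout bound = 2.

deg(f) = 2, deg(g) = 1, so Bézout bound = 2.
Scan x ∈ F_7. For each x, list the y ∈ F_7 with f(x, y) ≡ 0 and those with g(x, y) ≡ 0 (mod 7); the common zeros in that column are the intersection.
  x = 0: f ≡ 0 at y ∈ {6}; g ≡ 0 at y ∈ {6}; common: {6}.
  x = 1: f ≡ 0 at y ∈ ∅; g ≡ 0 at y ∈ {5}; common: ∅.
  x = 2: f ≡ 0 at y ∈ {1}; g ≡ 0 at y ∈ {4}; common: ∅.
  x = 3: f ≡ 0 at y ∈ ∅; g ≡ 0 at y ∈ {3}; common: ∅.
  x = 4: f ≡ 0 at y ∈ {2, 4}; g ≡ 0 at y ∈ {2}; common: {2}.
  x = 5: f ≡ 0 at y ∈ {3, 5}; g ≡ 0 at y ∈ {1}; common: ∅.
  x = 6: f ≡ 0 at y ∈ ∅; g ≡ 0 at y ∈ {0}; common: ∅.
Collecting: common zeros = {(0, 6), (4, 2)}, so the count is 2.
Comparison with the Bézout bound: 2 ≤ 2 = deg(f)·deg(g), as expected for curves with no common component (the bound is attained).


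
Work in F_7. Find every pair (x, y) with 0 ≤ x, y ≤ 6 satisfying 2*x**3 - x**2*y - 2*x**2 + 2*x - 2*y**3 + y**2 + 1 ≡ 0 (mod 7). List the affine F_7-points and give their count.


Affine F_7-points: {(0, 1), (0, 5), (1, 6), (2, 2), (3, 4), (4, 0), (5, 3), (6, 1)}; count = 8.

For each of the 49 pairs (x, y) ∈ F_7², evaluate f(x, y) mod 7. Record the zeros.
  x = 0: [0↦1, 1↦0, 2↦3, 3↦5, 4↦1, 5↦0, 6↦4]  zeros at y ∈ {1, 5}
  x = 1: [0↦3, 1↦1, 2↦3, 3↦4, 4↦6, 5↦4, 6↦0]  zeros at y ∈ {6}
  x = 2: [0↦6, 1↦1, 2↦0, 3↦5, 4↦4, 5↦6, 6↦6]  zeros at y ∈ {2}
  x = 3: [0↦1, 1↦5, 2↦6, 3↦6, 4↦0, 5↦4, 6↦6]  zeros at y ∈ {4}
  x = 4: [0↦0, 1↦4, 2↦5, 3↦5, 4↦6, 5↦3, 6↦5]  zeros at y ∈ {0}
  x = 5: [0↦1, 1↦3, 2↦2, 3↦0, 4↦6, 5↦1, 6↦1]  zeros at y ∈ {3}
  x = 6: [0↦2, 1↦0, 2↦2, 3↦3, 4↦5, 5↦3, 6↦6]  zeros at y ∈ {1}
Collecting zeros: affine points = {(0, 1), (0, 5), (1, 6), (2, 2), (3, 4), (4, 0), (5, 3), (6, 1)}.
Total count |C(F_7)_aff| = 8.


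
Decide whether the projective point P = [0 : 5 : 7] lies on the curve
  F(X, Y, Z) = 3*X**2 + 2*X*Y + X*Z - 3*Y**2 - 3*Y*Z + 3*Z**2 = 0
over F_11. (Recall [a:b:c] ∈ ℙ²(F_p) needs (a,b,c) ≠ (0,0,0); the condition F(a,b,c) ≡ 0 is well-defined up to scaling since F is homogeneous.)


F(0,5,7) ≡ 0 (mod 11); P is on the curve.

Evaluate F(0, 5, 7) term-by-term (mod 11).
  3*X**2 ↦ 3·0·1·1 = 0
  2*X*Y ↦ 2·0·5·1 = 0
  X*Z ↦ 1·0·1·7 = 0
  -3*Y**2 ↦ -3·1·25·1 = -75
  -3*Y*Z ↦ -3·1·5·7 = -105
  3*Z**2 ↦ 3·1·1·49 = 147
Sum: F(0, 5, 7) = (0) + (0) + (0) + (-75) + (-105) + (147) = -33.
Reducing mod 11: -33 ≡ 0 (mod 11).
Since F(a, b, c) ≡ 0 (mod 11), P lies on the curve.


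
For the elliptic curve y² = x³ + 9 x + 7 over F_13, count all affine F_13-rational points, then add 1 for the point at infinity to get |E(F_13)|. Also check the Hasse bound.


Affine points = {(1, 2), (1, 11), (3, 3), (3, 10), (4, 4), (4, 9), (6, 2), (6, 11), (7, 6), (7, 7), (12, 6), (12, 7)}; affine count = 12; |E(F_13)| = 13.

Discriminant check: Δ ∝ 4a³ + 27b² = 4·9³ + 27·7² = 4·729 + 27·49 ≡ 1 (mod 13). Nonzero ⇒ E is nonsingular.
For each x ∈ F_13, compute rhs = x³ + 9·x + 7 mod 13, then count y ∈ F_13 with y² ≡ rhs.
  x = 0: rhs = 7, matching y values: none (0 points).
  x = 1: rhs = 4, matching y values: 2, 11 (2 points).
  x = 2: rhs = 7, matching y values: none (0 points).
  x = 3: rhs = 9, matching y values: 3, 10 (2 points).
  x = 4: rhs = 3, matching y values: 4, 9 (2 points).
  x = 5: rhs = 8, matching y values: none (0 points).
  x = 6: rhs = 4, matching y values: 2, 11 (2 points).
  x = 7: rhs = 10, matching y values: 6, 7 (2 points).
  x = 8: rhs = 6, matching y values: none (0 points).
  x = 9: rhs = 11, matching y values: none (0 points).
  x = 10: rhs = 5, matching y values: none (0 points).
  x = 11: rhs = 7, matching y values: none (0 points).
  x = 12: rhs = 10, matching y values: 6, 7 (2 points).
Total affine count: 12.
Full point count |E(F_13)| = 12 + 1 = 13.
Hasse bound: |13 − (13+1)| = |-1| = 1 ≤ 2√13 ≈ 7.2111 ✓.


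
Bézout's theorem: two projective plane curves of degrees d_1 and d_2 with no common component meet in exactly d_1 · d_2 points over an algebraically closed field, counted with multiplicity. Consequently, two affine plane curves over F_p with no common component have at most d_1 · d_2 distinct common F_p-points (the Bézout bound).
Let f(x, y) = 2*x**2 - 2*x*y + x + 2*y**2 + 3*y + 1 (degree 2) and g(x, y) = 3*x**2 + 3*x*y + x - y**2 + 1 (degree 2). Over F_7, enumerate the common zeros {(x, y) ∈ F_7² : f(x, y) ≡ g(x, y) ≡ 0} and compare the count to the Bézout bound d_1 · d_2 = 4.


Common zeros: {(0, 6), (1, 1), (1, 2)}; count = 3; Bézout bound = 4.

deg(f) = 2, deg(g) = 2, so Bézout bound = 4.
Scan x ∈ F_7. For each x, list the y ∈ F_7 with f(x, y) ≡ 0 and those with g(x, y) ≡ 0 (mod 7); the common zeros in that column are the intersection.
  x = 0: f ≡ 0 at y ∈ {3, 6}; g ≡ 0 at y ∈ {1, 6}; common: {6}.
  x = 1: f ≡ 0 at y ∈ {1, 2}; g ≡ 0 at y ∈ {1, 2}; common: {1, 2}.
  x = 2: f ≡ 0 at y ∈ {5, 6}; g ≡ 0 at y ∈ ∅; common: ∅.
  x = 3: f ≡ 0 at y ∈ {1, 4}; g ≡ 0 at y ∈ {3, 6}; common: ∅.
  x = 4: f ≡ 0 at y ∈ {2, 4}; g ≡ 0 at y ∈ ∅; common: ∅.
  x = 5: f ≡ 0 at y ∈ {0}; g ≡ 0 at y ∈ ∅; common: ∅.
  x = 6: f ≡ 0 at y ∈ {3, 5}; g ≡ 0 at y ∈ {2}; common: ∅.
Collecting: common zeros = {(0, 6), (1, 1), (1, 2)}, so the count is 3.
Comparison with the Bézout bound: 3 ≤ 4 = deg(f)·deg(g), as expected for curves with no common component (the affine F_7-count falls short of the bound because intersections may lie at infinity, over extension fields, or carry multiplicity).


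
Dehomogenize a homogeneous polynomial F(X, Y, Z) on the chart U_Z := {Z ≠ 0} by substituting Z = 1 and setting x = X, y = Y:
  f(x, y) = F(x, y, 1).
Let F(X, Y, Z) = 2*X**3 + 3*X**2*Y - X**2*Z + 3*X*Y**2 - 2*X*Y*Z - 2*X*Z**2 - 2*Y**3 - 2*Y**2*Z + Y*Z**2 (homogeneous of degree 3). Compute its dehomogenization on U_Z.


f(x, y) = 2*x**3 + 3*x**2*y - x**2 + 3*x*y**2 - 2*x*y - 2*x - 2*y**3 - 2*y**2 + y

On U_Z we set Z = 1. Each monomial c·X^i·Y^j·Z^k in F becomes c·x^i·y^j·1^k = c·x^i·y^j.
Substituting Z = 1: F(X, Y, 1) = 2*x**3 + 3*x**2*y - x**2 + 3*x*y**2 - 2*x*y - 2*x - 2*y**3 - 2*y**2 + y.
Note: deg(f) ≤ deg(F) = 3; strict inequality happens when F is divisible by Z (lost terms).


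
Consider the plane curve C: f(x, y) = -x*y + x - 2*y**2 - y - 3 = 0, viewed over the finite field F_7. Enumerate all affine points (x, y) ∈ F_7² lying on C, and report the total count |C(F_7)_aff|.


Affine F_7-points: {(1, 2), (1, 4), (2, 3), (2, 6), (3, 0), (3, 5)}; count = 6.

For each of the 49 pairs (x, y) ∈ F_7², evaluate f(x, y) mod 7. Record the zeros.
  x = 0: [0↦4, 1↦1, 2↦1, 3↦4, 4↦3, 5↦5, 6↦3]  zeros at y ∈ ∅
  x = 1: [0↦5, 1↦1, 2↦0, 3↦2, 4↦0, 5↦1, 6↦5]  zeros at y ∈ {2, 4}
  x = 2: [0↦6, 1↦1, 2↦6, 3↦0, 4↦4, 5↦4, 6↦0]  zeros at y ∈ {3, 6}
  x = 3: [0↦0, 1↦1, 2↦5, 3↦5, 4↦1, 5↦0, 6↦2]  zeros at y ∈ {0, 5}
  x = 4: [0↦1, 1↦1, 2↦4, 3↦3, 4↦5, 5↦3, 6↦4]  zeros at y ∈ ∅
  x = 5: [0↦2, 1↦1, 2↦3, 3↦1, 4↦2, 5↦6, 6↦6]  zeros at y ∈ ∅
  x = 6: [0↦3, 1↦1, 2↦2, 3↦6, 4↦6, 5↦2, 6↦1]  zeros at y ∈ ∅
Collecting zeros: affine points = {(1, 2), (1, 4), (2, 3), (2, 6), (3, 0), (3, 5)}.
Total count |C(F_7)_aff| = 6.


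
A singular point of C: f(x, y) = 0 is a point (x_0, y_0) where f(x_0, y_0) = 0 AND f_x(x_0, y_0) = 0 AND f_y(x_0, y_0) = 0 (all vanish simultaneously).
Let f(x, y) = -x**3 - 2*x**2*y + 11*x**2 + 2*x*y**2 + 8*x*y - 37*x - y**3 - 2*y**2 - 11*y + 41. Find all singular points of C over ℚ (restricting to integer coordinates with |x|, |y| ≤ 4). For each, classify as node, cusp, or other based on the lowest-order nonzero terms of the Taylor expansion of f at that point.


Singular points: {(3, 1)}; classification: cusp.

Compute partial derivatives:
  f_x = -3*x**2 - 4*x*y + 22*x + 2*y**2 + 8*y - 37.
  f_y = -2*x**2 + 4*x*y + 8*x - 3*y**2 - 4*y - 11.
Scan x_0 ∈ {−4, ..., 4}. For each x_0, f_y(x_0, y) is a polynomial in y; find its integer roots y ∈ {−4, ..., 4}, then test f_x and f at those candidates.
  x = -4: f_y(-4, y) = -3*y**2 - 20*y - 75; no integer root y with |y| ≤ 4.
  x = -3: f_y(-3, y) = -3*y**2 - 16*y - 53; no integer root y with |y| ≤ 4.
  x = -2: f_y(-2, y) = -3*y**2 - 12*y - 35; no integer root y with |y| ≤ 4.
  x = -1: f_y(-1, y) = -3*y**2 - 8*y - 21; no integer root y with |y| ≤ 4.
  x = 0: f_y(0, y) = -3*y**2 - 4*y - 11; no integer root y with |y| ≤ 4.
  x = 1: f_y(1, y) = -3*y**2 - 5; no integer root y with |y| ≤ 4.
  x = 2: f_y(2, y) = -3*y**2 + 4*y - 3; no integer root y with |y| ≤ 4.
  x = 3: f_y(3, y) = -3*y**2 + 8*y - 5; vanishes at y ∈ {1}. (3, 1): f_x = 0, f = 0 — SINGULAR.
  x = 4: f_y(4, y) = -3*y**2 + 12*y - 11; no integer root y with |y| ≤ 4.
Only singular point on the grid: (3, 1).
Classify: substitute x = 3 + u, y = 1 + v and expand: f = -u**3 - 2*u**2*v + 2*u*v**2 - v**3 + v**2.
No constant or linear terms (consistent with a singular point). Quadratic part: v**2. Cubic part: -u**3 - 2*u**2*v + 2*u*v**2 - v**3.
The quadratic part v**2 is a perfect square, so there is a single (double) tangent line v = 0, i.e. y = 1. Restricting the cubic part to that line (v = 0) leaves -u**3 ≠ 0, so f is not divisible by v and the branch is v² ≈ u**3 to lowest order — this is a cusp.
Classification: cusp.


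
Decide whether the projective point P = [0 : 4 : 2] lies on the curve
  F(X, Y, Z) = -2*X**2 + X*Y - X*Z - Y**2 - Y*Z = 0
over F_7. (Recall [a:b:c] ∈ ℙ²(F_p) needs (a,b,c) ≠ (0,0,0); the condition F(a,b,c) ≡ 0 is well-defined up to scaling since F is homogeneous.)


F(0,4,2) ≡ 4 (mod 7); P is NOT on the curve.

Evaluate F(0, 4, 2) term-by-term (mod 7).
  -2*X**2 ↦ -2·0·1·1 = 0
  X*Y ↦ 1·0·4·1 = 0
  -X*Z ↦ -1·0·1·2 = 0
  -Y**2 ↦ -1·1·16·1 = -16
  -Y*Z ↦ -1·1·4·2 = -8
Sum: F(0, 4, 2) = (0) + (0) + (0) + (-16) + (-8) = -24.
Reducing mod 7: -24 ≡ 4 (mod 7).
Since F(a, b, c) ≡ 4 ≠ 0 (mod 7), P does NOT lie on the curve.


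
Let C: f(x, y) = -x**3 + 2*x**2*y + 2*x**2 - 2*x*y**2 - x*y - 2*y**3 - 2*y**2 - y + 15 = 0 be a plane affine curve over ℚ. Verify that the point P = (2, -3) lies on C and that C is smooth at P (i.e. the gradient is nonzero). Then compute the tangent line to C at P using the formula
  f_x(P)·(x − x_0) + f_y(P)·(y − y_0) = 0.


Tangent line at P: -43*x - 13*y + 47 = 0.

Step 1: f(2, -3) = 0, so P lies on C.
Step 2: partial derivatives
  f_x(x, y) = -3*x**2 + 4*x*y + 4*x - 2*y**2 - y, f_y(x, y) = 2*x**2 - 4*x*y - x - 6*y**2 - 4*y - 1.
  f_x(P) = -43, f_y(P) = -13 (gradient nonzero, so P is smooth).
Step 3: tangent line at P: -43·(x − 2) + -13·(y − -3) = 0.
Expanding: -43*x - 13*y + 47 = 0.


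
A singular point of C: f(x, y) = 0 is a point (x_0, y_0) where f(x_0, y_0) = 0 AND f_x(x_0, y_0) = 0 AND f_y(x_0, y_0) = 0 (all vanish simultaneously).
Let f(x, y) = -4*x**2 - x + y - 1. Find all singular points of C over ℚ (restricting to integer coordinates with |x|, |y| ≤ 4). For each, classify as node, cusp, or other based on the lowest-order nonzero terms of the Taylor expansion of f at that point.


No singular points in the scanned grid; C is smooth there.

Compute partial derivatives:
  f_x = -8*x - 1.
  f_y = 1.
f_y = 1 is a nonzero constant, so f_y never vanishes: no point (x, y) can satisfy f = f_x = f_y = 0. In particular no (x, y) ∈ {−4, ..., 4}² is singular; the curve is smooth.


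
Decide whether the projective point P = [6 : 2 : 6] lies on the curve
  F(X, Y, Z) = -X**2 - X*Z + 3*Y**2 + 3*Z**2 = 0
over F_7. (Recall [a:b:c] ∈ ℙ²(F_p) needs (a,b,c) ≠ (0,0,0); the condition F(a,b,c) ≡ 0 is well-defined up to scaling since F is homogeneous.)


F(6,2,6) ≡ 6 (mod 7); P is NOT on the curve.

Evaluate F(6, 2, 6) term-by-term (mod 7).
  -X**2 ↦ -1·36·1·1 = -36
  -X*Z ↦ -1·6·1·6 = -36
  3*Y**2 ↦ 3·1·4·1 = 12
  3*Z**2 ↦ 3·1·1·36 = 108
Sum: F(6, 2, 6) = (-36) + (-36) + (12) + (108) = 48.
Reducing mod 7: 48 ≡ 6 (mod 7).
Since F(a, b, c) ≡ 6 ≠ 0 (mod 7), P does NOT lie on the curve.


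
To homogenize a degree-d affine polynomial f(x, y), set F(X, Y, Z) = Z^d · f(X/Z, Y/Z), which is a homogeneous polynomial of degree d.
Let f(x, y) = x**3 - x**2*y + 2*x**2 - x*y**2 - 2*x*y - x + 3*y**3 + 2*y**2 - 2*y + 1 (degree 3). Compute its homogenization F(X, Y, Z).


F(X, Y, Z) = X**3 - X**2*Y + 2*X**2*Z - X*Y**2 - 2*X*Y*Z - X*Z**2 + 3*Y**3 + 2*Y**2*Z - 2*Y*Z**2 + Z**3

deg(f) = 3.
Substitute x = X/Z, y = Y/Z into f, then multiply by Z^3.
  monomial 1·x^3·y^0 ↦ 1·X^3·Y^0·Z^0.
  monomial -1·x^2·y^1 ↦ -1·X^2·Y^1·Z^0.
  monomial 2·x^2·y^0 ↦ 2·X^2·Y^0·Z^1.
  monomial -1·x^1·y^2 ↦ -1·X^1·Y^2·Z^0.
  monomial -2·x^1·y^1 ↦ -2·X^1·Y^1·Z^1.
  monomial -1·x^1·y^0 ↦ -1·X^1·Y^0·Z^2.
  monomial 3·x^0·y^3 ↦ 3·X^0·Y^3·Z^0.
  monomial 2·x^0·y^2 ↦ 2·X^0·Y^2·Z^1.
  monomial -2·x^0·y^1 ↦ -2·X^0·Y^1·Z^2.
  monomial 1·x^0·y^0 ↦ 1·X^0·Y^0·Z^3.
Collecting: F(X, Y, Z) = X**3 - X**2*Y + 2*X**2*Z - X*Y**2 - 2*X*Y*Z - X*Z**2 + 3*Y**3 + 2*Y**2*Z - 2*Y*Z**2 + Z**3.


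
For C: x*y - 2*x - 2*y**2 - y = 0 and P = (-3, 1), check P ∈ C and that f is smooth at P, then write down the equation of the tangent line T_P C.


Tangent line at P: -x - 8*y + 5 = 0.

Step 1: f(-3, 1) = 0, so P lies on C.
Step 2: partial derivatives
  f_x(x, y) = y - 2, f_y(x, y) = x - 4*y - 1.
  f_x(P) = -1, f_y(P) = -8 (gradient nonzero, so P is smooth).
Step 3: tangent line at P: -1·(x − -3) + -8·(y − 1) = 0.
Expanding: -x - 8*y + 5 = 0.


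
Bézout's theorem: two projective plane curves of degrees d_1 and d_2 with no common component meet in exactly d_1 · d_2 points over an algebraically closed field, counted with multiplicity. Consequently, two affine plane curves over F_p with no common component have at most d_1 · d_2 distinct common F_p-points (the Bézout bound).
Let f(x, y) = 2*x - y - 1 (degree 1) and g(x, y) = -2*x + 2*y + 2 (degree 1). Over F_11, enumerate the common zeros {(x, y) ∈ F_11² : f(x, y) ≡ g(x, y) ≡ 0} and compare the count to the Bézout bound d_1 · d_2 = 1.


Common zeros: {(0, 10)}; count = 1; Bézout bound = 1.

deg(f) = 1, deg(g) = 1, so Bézout bound = 1.
Scan x ∈ F_11. For each x, list the y ∈ F_11 with f(x, y) ≡ 0 and those with g(x, y) ≡ 0 (mod 11); the common zeros in that column are the intersection.
  x = 0: f ≡ 0 at y ∈ {10}; g ≡ 0 at y ∈ {10}; common: {10}.
  x = 1: f ≡ 0 at y ∈ {1}; g ≡ 0 at y ∈ {0}; common: ∅.
  x = 2: f ≡ 0 at y ∈ {3}; g ≡ 0 at y ∈ {1}; common: ∅.
  x = 3: f ≡ 0 at y ∈ {5}; g ≡ 0 at y ∈ {2}; common: ∅.
  x = 4: f ≡ 0 at y ∈ {7}; g ≡ 0 at y ∈ {3}; common: ∅.
  x = 5: f ≡ 0 at y ∈ {9}; g ≡ 0 at y ∈ {4}; common: ∅.
  x = 6: f ≡ 0 at y ∈ {0}; g ≡ 0 at y ∈ {5}; common: ∅.
  x = 7: f ≡ 0 at y ∈ {2}; g ≡ 0 at y ∈ {6}; common: ∅.
  x = 8: f ≡ 0 at y ∈ {4}; g ≡ 0 at y ∈ {7}; common: ∅.
  x = 9: f ≡ 0 at y ∈ {6}; g ≡ 0 at y ∈ {8}; common: ∅.
  x = 10: f ≡ 0 at y ∈ {8}; g ≡ 0 at y ∈ {9}; common: ∅.
Collecting: common zeros = {(0, 10)}, so the count is 1.
Comparison with the Bézout bound: 1 ≤ 1 = deg(f)·deg(g), as expected for curves with no common component (the bound is attained).


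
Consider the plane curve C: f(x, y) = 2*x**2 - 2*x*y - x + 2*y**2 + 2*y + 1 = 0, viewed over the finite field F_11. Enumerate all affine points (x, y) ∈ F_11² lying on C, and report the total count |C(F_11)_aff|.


Affine F_11-points: {(2, 2), (2, 10), (3, 3), (3, 10), (5, 7), (5, 8), (6, 2), (6, 3), (8, 0), (8, 7), (9, 0), (9, 8)}; count = 12.

For each of the 121 pairs (x, y) ∈ F_11², evaluate f(x, y) mod 11. Record the zeros.
  x = 0: [0↦1, 1↦5, 2↦2, 3↦3, 4↦8, 5↦6, 6↦8, 7↦3, 8↦2, 9↦5, 10↦1]  zeros at y ∈ ∅
  x = 1: [0↦2, 1↦4, 2↦10, 3↦9, 4↦1, 5↦8, 6↦8, 7↦1, 8↦9, 9↦10, 10↦4]  zeros at y ∈ ∅
  x = 2: [0↦7, 1↦7, 2↦0, 3↦8, 4↦9, 5↦3, 6↦1, 7↦3, 8↦9, 9↦8, 10↦0]  zeros at y ∈ {2, 10}
  x = 3: [0↦5, 1↦3, 2↦5, 3↦0, 4↦10, 5↦2, 6↦9, 7↦9, 8↦2, 9↦10, 10↦0]  zeros at y ∈ {3, 10}
  x = 4: [0↦7, 1↦3, 2↦3, 3↦7, 4↦4, 5↦5, 6↦10, 7↦8, 8↦10, 9↦5, 10↦4]  zeros at y ∈ ∅
  x = 5: [0↦2, 1↦7, 2↦5, 3↦7, 4↦2, 5↦1, 6↦4, 7↦0, 8↦0, 9↦4, 10↦1]  zeros at y ∈ {7, 8}
  x = 6: [0↦1, 1↦4, 2↦0, 3↦0, 4↦4, 5↦1, 6↦2, 7↦7, 8↦5, 9↦7, 10↦2]  zeros at y ∈ {2, 3}
  x = 7: [0↦4, 1↦5, 2↦10, 3↦8, 4↦10, 5↦5, 6↦4, 7↦7, 8↦3, 9↦3, 10↦7]  zeros at y ∈ ∅
  x = 8: [0↦0, 1↦10, 2↦2, 3↦9, 4↦9, 5↦2, 6↦10, 7↦0, 8↦5, 9↦3, 10↦5]  zeros at y ∈ {0, 7}
  x = 9: [0↦0, 1↦8, 2↦9, 3↦3, 4↦1, 5↦3, 6↦9, 7↦8, 8↦0, 9↦7, 10↦7]  zeros at y ∈ {0, 8}
  x = 10: [0↦4, 1↦10, 2↦9, 3↦1, 4↦8, 5↦8, 6↦1, 7↦9, 8↦10, 9↦4, 10↦2]  zeros at y ∈ ∅
Collecting zeros: affine points = {(2, 2), (2, 10), (3, 3), (3, 10), (5, 7), (5, 8), (6, 2), (6, 3), (8, 0), (8, 7), (9, 0), (9, 8)}.
Total count |C(F_11)_aff| = 12.


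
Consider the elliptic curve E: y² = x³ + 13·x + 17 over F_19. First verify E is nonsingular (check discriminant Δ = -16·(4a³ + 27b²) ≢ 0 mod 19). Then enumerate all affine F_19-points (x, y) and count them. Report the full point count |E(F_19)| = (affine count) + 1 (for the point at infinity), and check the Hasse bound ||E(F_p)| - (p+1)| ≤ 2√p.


Affine points = {(0, 6), (0, 13), (3, 8), (3, 11), (4, 0), (5, 6), (5, 13), (6, 8), (6, 11), (8, 5), (8, 14), (10, 8), (10, 11), (11, 3), (11, 16), (12, 1), (12, 18), (14, 6), (14, 13)}; affine count = 19; |E(F_19)| = 20.

Discriminant check: Δ ∝ 4a³ + 27b² = 4·13³ + 27·17² = 4·2197 + 27·289 ≡ 4 (mod 19). Nonzero ⇒ E is nonsingular.
For each x ∈ F_19, compute rhs = x³ + 13·x + 17 mod 19, then count y ∈ F_19 with y² ≡ rhs.
  x = 0: rhs = 17, matching y values: 6, 13 (2 points).
  x = 1: rhs = 12, matching y values: none (0 points).
  x = 2: rhs = 13, matching y values: none (0 points).
  x = 3: rhs = 7, matching y values: 8, 11 (2 points).
  x = 4: rhs = 0, matching y values: 0 (1 points).
  x = 5: rhs = 17, matching y values: 6, 13 (2 points).
  x = 6: rhs = 7, matching y values: 8, 11 (2 points).
  x = 7: rhs = 14, matching y values: none (0 points).
  x = 8: rhs = 6, matching y values: 5, 14 (2 points).
  x = 9: rhs = 8, matching y values: none (0 points).
  x = 10: rhs = 7, matching y values: 8, 11 (2 points).
  x = 11: rhs = 9, matching y values: 3, 16 (2 points).
  x = 12: rhs = 1, matching y values: 1, 18 (2 points).
  x = 13: rhs = 8, matching y values: none (0 points).
  x = 14: rhs = 17, matching y values: 6, 13 (2 points).
  x = 15: rhs = 15, matching y values: none (0 points).
  x = 16: rhs = 8, matching y values: none (0 points).
  x = 17: rhs = 2, matching y values: none (0 points).
  x = 18: rhs = 3, matching y values: none (0 points).
Total affine count: 19.
Full point count |E(F_19)| = 19 + 1 = 20.
Hasse bound: |20 − (19+1)| = |0| = 0 ≤ 2√19 ≈ 8.7178 ✓.


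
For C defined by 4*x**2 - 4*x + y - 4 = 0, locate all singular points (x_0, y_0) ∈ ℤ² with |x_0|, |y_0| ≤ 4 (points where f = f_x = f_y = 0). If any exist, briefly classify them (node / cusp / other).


No singular points in the scanned grid; C is smooth there.

Compute partial derivatives:
  f_x = 8*x - 4.
  f_y = 1.
f_y = 1 is a nonzero constant, so f_y never vanishes: no point (x, y) can satisfy f = f_x = f_y = 0. In particular no (x, y) ∈ {−4, ..., 4}² is singular; the curve is smooth.


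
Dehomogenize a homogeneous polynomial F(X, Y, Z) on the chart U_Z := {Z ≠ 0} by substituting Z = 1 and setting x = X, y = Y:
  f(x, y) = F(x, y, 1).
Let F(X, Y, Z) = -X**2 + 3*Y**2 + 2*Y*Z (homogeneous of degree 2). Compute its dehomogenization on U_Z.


f(x, y) = -x**2 + 3*y**2 + 2*y

On U_Z we set Z = 1. Each monomial c·X^i·Y^j·Z^k in F becomes c·x^i·y^j·1^k = c·x^i·y^j.
Substituting Z = 1: F(X, Y, 1) = -x**2 + 3*y**2 + 2*y.
Note: deg(f) ≤ deg(F) = 2; strict inequality happens when F is divisible by Z (lost terms).


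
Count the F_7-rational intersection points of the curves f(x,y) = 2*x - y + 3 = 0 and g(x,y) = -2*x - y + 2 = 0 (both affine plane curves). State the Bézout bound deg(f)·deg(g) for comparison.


Common zeros: {(5, 6)}; count = 1; Bézout bound = 1.

deg(f) = 1, deg(g) = 1, so Bézout bound = 1.
Scan x ∈ F_7. For each x, list the y ∈ F_7 with f(x, y) ≡ 0 and those with g(x, y) ≡ 0 (mod 7); the common zeros in that column are the intersection.
  x = 0: f ≡ 0 at y ∈ {3}; g ≡ 0 at y ∈ {2}; common: ∅.
  x = 1: f ≡ 0 at y ∈ {5}; g ≡ 0 at y ∈ {0}; common: ∅.
  x = 2: f ≡ 0 at y ∈ {0}; g ≡ 0 at y ∈ {5}; common: ∅.
  x = 3: f ≡ 0 at y ∈ {2}; g ≡ 0 at y ∈ {3}; common: ∅.
  x = 4: f ≡ 0 at y ∈ {4}; g ≡ 0 at y ∈ {1}; common: ∅.
  x = 5: f ≡ 0 at y ∈ {6}; g ≡ 0 at y ∈ {6}; common: {6}.
  x = 6: f ≡ 0 at y ∈ {1}; g ≡ 0 at y ∈ {4}; common: ∅.
Collecting: common zeros = {(5, 6)}, so the count is 1.
Comparison with the Bézout bound: 1 ≤ 1 = deg(f)·deg(g), as expected for curves with no common component (the bound is attained).


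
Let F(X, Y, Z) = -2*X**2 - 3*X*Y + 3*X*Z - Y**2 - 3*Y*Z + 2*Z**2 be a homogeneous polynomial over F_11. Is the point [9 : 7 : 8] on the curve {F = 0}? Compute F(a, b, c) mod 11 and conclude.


F(9,7,8) ≡ 7 (mod 11); P is NOT on the curve.

Evaluate F(9, 7, 8) term-by-term (mod 11).
  -2*X**2 ↦ -2·81·1·1 = -162
  -3*X*Y ↦ -3·9·7·1 = -189
  3*X*Z ↦ 3·9·1·8 = 216
  -Y**2 ↦ -1·1·49·1 = -49
  -3*Y*Z ↦ -3·1·7·8 = -168
  2*Z**2 ↦ 2·1·1·64 = 128
Sum: F(9, 7, 8) = (-162) + (-189) + (216) + (-49) + (-168) + (128) = -224.
Reducing mod 11: -224 ≡ 7 (mod 11).
Since F(a, b, c) ≡ 7 ≠ 0 (mod 11), P does NOT lie on the curve.


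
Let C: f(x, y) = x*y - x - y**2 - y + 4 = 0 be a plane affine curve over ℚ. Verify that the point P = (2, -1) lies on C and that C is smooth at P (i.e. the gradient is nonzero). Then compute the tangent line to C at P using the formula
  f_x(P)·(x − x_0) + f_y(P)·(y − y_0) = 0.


Tangent line at P: -2*x + 3*y + 7 = 0.

Step 1: f(2, -1) = 0, so P lies on C.
Step 2: partial derivatives
  f_x(x, y) = y - 1, f_y(x, y) = x - 2*y - 1.
  f_x(P) = -2, f_y(P) = 3 (gradient nonzero, so P is smooth).
Step 3: tangent line at P: -2·(x − 2) + 3·(y − -1) = 0.
Expanding: -2*x + 3*y + 7 = 0.


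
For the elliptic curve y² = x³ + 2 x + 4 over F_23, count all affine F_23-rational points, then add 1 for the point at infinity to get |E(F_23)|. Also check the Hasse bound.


Affine points = {(0, 2), (0, 21), (2, 4), (2, 19), (5, 1), (5, 22), (6, 5), (6, 18), (7, 4), (7, 19), (8, 7), (8, 16), (10, 9), (10, 14), (11, 0), (12, 10), (12, 13), (14, 4), (14, 19), (17, 11), (17, 12), (19, 1), (19, 22), (22, 1), (22, 22)}; affine count = 25; |E(F_23)| = 26.

Discriminant check: Δ ∝ 4a³ + 27b² = 4·2³ + 27·4² = 4·8 + 27·16 ≡ 4 (mod 23). Nonzero ⇒ E is nonsingular.
For each x ∈ F_23, compute rhs = x³ + 2·x + 4 mod 23, then count y ∈ F_23 with y² ≡ rhs.
  x = 0: rhs = 4, matching y values: 2, 21 (2 points).
  x = 1: rhs = 7, matching y values: none (0 points).
  x = 2: rhs = 16, matching y values: 4, 19 (2 points).
  x = 3: rhs = 14, matching y values: none (0 points).
  x = 4: rhs = 7, matching y values: none (0 points).
  x = 5: rhs = 1, matching y values: 1, 22 (2 points).
  x = 6: rhs = 2, matching y values: 5, 18 (2 points).
  x = 7: rhs = 16, matching y values: 4, 19 (2 points).
  x = 8: rhs = 3, matching y values: 7, 16 (2 points).
  x = 9: rhs = 15, matching y values: none (0 points).
  x = 10: rhs = 12, matching y values: 9, 14 (2 points).
  x = 11: rhs = 0, matching y values: 0 (1 points).
  x = 12: rhs = 8, matching y values: 10, 13 (2 points).
  x = 13: rhs = 19, matching y values: none (0 points).
  x = 14: rhs = 16, matching y values: 4, 19 (2 points).
  x = 15: rhs = 5, matching y values: none (0 points).
  x = 16: rhs = 15, matching y values: none (0 points).
  x = 17: rhs = 6, matching y values: 11, 12 (2 points).
  x = 18: rhs = 7, matching y values: none (0 points).
  x = 19: rhs = 1, matching y values: 1, 22 (2 points).
  x = 20: rhs = 17, matching y values: none (0 points).
  x = 21: rhs = 15, matching y values: none (0 points).
  x = 22: rhs = 1, matching y values: 1, 22 (2 points).
Total affine count: 25.
Full point count |E(F_23)| = 25 + 1 = 26.
Hasse bound: |26 − (23+1)| = |2| = 2 ≤ 2√23 ≈ 9.5917 ✓.


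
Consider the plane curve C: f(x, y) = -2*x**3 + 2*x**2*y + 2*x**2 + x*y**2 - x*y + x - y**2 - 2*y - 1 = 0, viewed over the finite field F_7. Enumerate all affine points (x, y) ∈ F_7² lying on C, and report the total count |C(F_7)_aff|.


Affine F_7-points: {(0, 6), (1, 0), (2, 0), (2, 3), (3, 2), (4, 5), (5, 0), (5, 5)}; count = 8.

For each of the 49 pairs (x, y) ∈ F_7², evaluate f(x, y) mod 7. Record the zeros.
  x = 0: [0↦6, 1↦3, 2↦5, 3↦5, 4↦3, 5↦6, 6↦0]  zeros at y ∈ {6}
  x = 1: [0↦0, 1↦6, 2↦5, 3↦4, 4↦3, 5↦2, 6↦1]  zeros at y ∈ {0}
  x = 2: [0↦0, 1↦5, 2↦5, 3↦0, 4↦4, 5↦3, 6↦4]  zeros at y ∈ {0, 3}
  x = 3: [0↦1, 1↦2, 2↦0, 3↦2, 4↦1, 5↦4, 6↦4]  zeros at y ∈ {2}
  x = 4: [0↦5, 1↦6, 2↦6, 3↦5, 4↦3, 5↦0, 6↦3]  zeros at y ∈ {5}
  x = 5: [0↦0, 1↦5, 2↦4, 3↦4, 4↦5, 5↦0, 6↦3]  zeros at y ∈ {0, 5}
  x = 6: [0↦2, 1↦1, 2↦3, 3↦1, 4↦2, 5↦6, 6↦6]  zeros at y ∈ ∅
Collecting zeros: affine points = {(0, 6), (1, 0), (2, 0), (2, 3), (3, 2), (4, 5), (5, 0), (5, 5)}.
Total count |C(F_7)_aff| = 8.


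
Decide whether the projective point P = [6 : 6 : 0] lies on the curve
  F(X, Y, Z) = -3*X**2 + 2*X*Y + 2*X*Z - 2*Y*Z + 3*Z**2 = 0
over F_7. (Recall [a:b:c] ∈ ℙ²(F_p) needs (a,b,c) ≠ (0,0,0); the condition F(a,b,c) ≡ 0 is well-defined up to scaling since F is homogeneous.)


F(6,6,0) ≡ 6 (mod 7); P is NOT on the curve.

Evaluate F(6, 6, 0) term-by-term (mod 7).
  -3*X**2 ↦ -3·36·1·1 = -108
  2*X*Y ↦ 2·6·6·1 = 72
  2*X*Z ↦ 2·6·1·0 = 0
  -2*Y*Z ↦ -2·1·6·0 = 0
  3*Z**2 ↦ 3·1·1·0 = 0
Sum: F(6, 6, 0) = (-108) + (72) + (0) + (0) + (0) = -36.
Reducing mod 7: -36 ≡ 6 (mod 7).
Since F(a, b, c) ≡ 6 ≠ 0 (mod 7), P does NOT lie on the curve.


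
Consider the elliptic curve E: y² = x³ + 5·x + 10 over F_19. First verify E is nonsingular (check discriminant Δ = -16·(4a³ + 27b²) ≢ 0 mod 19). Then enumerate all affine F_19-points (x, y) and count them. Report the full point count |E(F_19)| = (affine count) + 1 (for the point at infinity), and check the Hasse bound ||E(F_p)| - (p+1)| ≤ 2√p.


Affine points = {(1, 4), (1, 15), (2, 3), (2, 16), (6, 3), (6, 16), (8, 7), (8, 12), (9, 9), (9, 10), (11, 3), (11, 16), (13, 7), (13, 12), (16, 5), (16, 14), (17, 7), (17, 12), (18, 2), (18, 17)}; affine count = 20; |E(F_19)| = 21.

Discriminant check: Δ ∝ 4a³ + 27b² = 4·5³ + 27·10² = 4·125 + 27·100 ≡ 8 (mod 19). Nonzero ⇒ E is nonsingular.
For each x ∈ F_19, compute rhs = x³ + 5·x + 10 mod 19, then count y ∈ F_19 with y² ≡ rhs.
  x = 0: rhs = 10, matching y values: none (0 points).
  x = 1: rhs = 16, matching y values: 4, 15 (2 points).
  x = 2: rhs = 9, matching y values: 3, 16 (2 points).
  x = 3: rhs = 14, matching y values: none (0 points).
  x = 4: rhs = 18, matching y values: none (0 points).
  x = 5: rhs = 8, matching y values: none (0 points).
  x = 6: rhs = 9, matching y values: 3, 16 (2 points).
  x = 7: rhs = 8, matching y values: none (0 points).
  x = 8: rhs = 11, matching y values: 7, 12 (2 points).
  x = 9: rhs = 5, matching y values: 9, 10 (2 points).
  x = 10: rhs = 15, matching y values: none (0 points).
  x = 11: rhs = 9, matching y values: 3, 16 (2 points).
  x = 12: rhs = 12, matching y values: none (0 points).
  x = 13: rhs = 11, matching y values: 7, 12 (2 points).
  x = 14: rhs = 12, matching y values: none (0 points).
  x = 15: rhs = 2, matching y values: none (0 points).
  x = 16: rhs = 6, matching y values: 5, 14 (2 points).
  x = 17: rhs = 11, matching y values: 7, 12 (2 points).
  x = 18: rhs = 4, matching y values: 2, 17 (2 points).
Total affine count: 20.
Full point count |E(F_19)| = 20 + 1 = 21.
Hasse bound: |21 − (19+1)| = |1| = 1 ≤ 2√19 ≈ 8.7178 ✓.


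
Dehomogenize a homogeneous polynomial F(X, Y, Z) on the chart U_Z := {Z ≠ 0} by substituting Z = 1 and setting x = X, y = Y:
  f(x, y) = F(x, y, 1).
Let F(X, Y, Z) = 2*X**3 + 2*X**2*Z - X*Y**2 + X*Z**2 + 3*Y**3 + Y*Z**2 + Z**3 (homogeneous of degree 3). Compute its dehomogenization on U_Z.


f(x, y) = 2*x**3 + 2*x**2 - x*y**2 + x + 3*y**3 + y + 1

On U_Z we set Z = 1. Each monomial c·X^i·Y^j·Z^k in F becomes c·x^i·y^j·1^k = c·x^i·y^j.
Substituting Z = 1: F(X, Y, 1) = 2*x**3 + 2*x**2 - x*y**2 + x + 3*y**3 + y + 1.
Note: deg(f) ≤ deg(F) = 3; strict inequality happens when F is divisible by Z (lost terms).
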